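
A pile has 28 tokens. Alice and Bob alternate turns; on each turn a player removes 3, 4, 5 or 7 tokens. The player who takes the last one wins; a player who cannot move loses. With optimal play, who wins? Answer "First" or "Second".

First

W/L table (W = player to move can force a win):
i:   0  1  2  3  4  5  6  7  8  9 10 11 12 13 14 15 16 17 18 19 20 21 22 23 24 25 26 27 28
     L  L  L  W  W  W  W  W  W  W  L  L  L  W  W  W  W  W  W  W  L  L  L  W  W  W  W  W  W
Position 28 is W, so the first player wins.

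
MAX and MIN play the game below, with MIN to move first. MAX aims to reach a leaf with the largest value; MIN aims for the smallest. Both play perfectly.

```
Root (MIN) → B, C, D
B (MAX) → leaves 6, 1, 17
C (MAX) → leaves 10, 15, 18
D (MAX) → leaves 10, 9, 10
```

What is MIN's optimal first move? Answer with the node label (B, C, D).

D

B (MAX): max(6, 1, 17) = 17
C (MAX): max(10, 15, 18) = 18
D (MAX): max(10, 9, 10) = 10
Root (MIN): min(17, 18, 10) = 10
MIN picks the child with the lowest value: D (value 10).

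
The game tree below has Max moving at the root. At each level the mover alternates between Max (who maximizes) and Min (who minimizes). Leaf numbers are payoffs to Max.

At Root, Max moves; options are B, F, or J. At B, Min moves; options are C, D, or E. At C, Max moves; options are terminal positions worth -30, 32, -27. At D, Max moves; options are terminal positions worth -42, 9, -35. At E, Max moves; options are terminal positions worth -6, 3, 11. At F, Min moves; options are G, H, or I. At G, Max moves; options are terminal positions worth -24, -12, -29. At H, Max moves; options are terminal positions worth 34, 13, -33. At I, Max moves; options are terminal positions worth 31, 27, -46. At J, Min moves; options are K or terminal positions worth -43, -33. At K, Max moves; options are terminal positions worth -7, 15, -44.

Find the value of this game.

9

C (Max): max(-30, 32, -27) = 32
D (Max): max(-42, 9, -35) = 9
E (Max): max(-6, 3, 11) = 11
B (Min): min(32, 9, 11) = 9
G (Max): max(-24, -12, -29) = -12
H (Max): max(34, 13, -33) = 34
I (Max): max(31, 27, -46) = 31
F (Min): min(-12, 34, 31) = -12
K (Max): max(-7, 15, -44) = 15
J (Min): min(15, -43, -33) = -43
Root (Max): max(9, -12, -43) = 9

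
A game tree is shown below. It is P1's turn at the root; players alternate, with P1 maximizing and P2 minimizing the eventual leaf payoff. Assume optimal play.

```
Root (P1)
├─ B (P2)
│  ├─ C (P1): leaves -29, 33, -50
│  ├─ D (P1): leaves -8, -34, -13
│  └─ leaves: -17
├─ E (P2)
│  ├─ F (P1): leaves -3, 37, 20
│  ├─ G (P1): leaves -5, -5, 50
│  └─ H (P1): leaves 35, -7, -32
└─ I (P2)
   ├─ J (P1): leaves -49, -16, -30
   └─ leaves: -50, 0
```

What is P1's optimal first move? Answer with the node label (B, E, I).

C (P1): max(-29, 33, -50) = 33
D (P1): max(-8, -34, -13) = -8
B (P2): min(33, -8, -17) = -17
F (P1): max(-3, 37, 20) = 37
G (P1): max(-5, -5, 50) = 50
H (P1): max(35, -7, -32) = 35
E (P2): min(37, 50, 35) = 35
J (P1): max(-49, -16, -30) = -16
I (P2): min(-16, -50, 0) = -50
Root (P1): max(-17, 35, -50) = 35
P1 picks the child with the highest value: E (value 35).

E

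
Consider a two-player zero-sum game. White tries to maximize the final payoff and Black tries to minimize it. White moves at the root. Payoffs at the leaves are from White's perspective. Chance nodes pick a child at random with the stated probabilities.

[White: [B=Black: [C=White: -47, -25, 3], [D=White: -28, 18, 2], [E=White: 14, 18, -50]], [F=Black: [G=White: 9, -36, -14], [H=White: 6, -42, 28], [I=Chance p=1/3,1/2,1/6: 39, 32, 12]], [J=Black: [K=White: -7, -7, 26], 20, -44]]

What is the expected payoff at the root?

C (White): max(-47, -25, 3) = 3
D (White): max(-28, 18, 2) = 18
E (White): max(14, 18, -50) = 18
B (Black): min(3, 18, 18) = 3
G (White): max(9, -36, -14) = 9
H (White): max(6, -42, 28) = 28
I (Chance): 1/3·39 + 1/2·32 + 1/6·12 = 31
F (Black): min(9, 28, 31) = 9
K (White): max(-7, -7, 26) = 26
J (Black): min(26, 20, -44) = -44
Root (White): max(3, 9, -44) = 9

9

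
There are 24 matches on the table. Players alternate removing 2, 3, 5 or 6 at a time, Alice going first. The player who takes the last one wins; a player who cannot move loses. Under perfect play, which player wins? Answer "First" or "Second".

Positions where the player to move wins (W) vs loses (L):
i:   0  1  2  3  4  5  6  7  8  9 10 11 12 13 14 15 16 17 18 19 20 21 22 23 24
     L  L  W  W  W  W  W  W  L  L  W  W  W  W  W  W  L  L  W  W  W  W  W  W  L
Position 24 is L, so the second player wins.

Second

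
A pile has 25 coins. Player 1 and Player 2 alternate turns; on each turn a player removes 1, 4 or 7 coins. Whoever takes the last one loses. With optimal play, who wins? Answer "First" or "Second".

Second

Mark each pile size as W (mover wins) or L (mover loses):
i:   0  1  2  3  4  5  6  7  8  9 10 11 12 13 14 15 16 17 18 19 20 21 22 23 24 25
     W  L  W  L  W  W  L  W  W  L  W  L  W  W  L  W  W  L  W  L  W  W  L  W  W  L
Position 25 is L, so the second player wins.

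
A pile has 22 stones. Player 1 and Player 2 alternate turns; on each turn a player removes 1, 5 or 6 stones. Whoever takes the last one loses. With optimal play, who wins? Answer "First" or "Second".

Compute winning (W) and losing (L) positions by backward induction:
i:   0  1  2  3  4  5  6  7  8  9 10 11 12 13 14 15 16 17 18 19 20 21 22
     W  L  W  L  W  L  W  W  W  W  W  W  L  W  L  W  L  W  W  W  W  W  W
Position 22 is W, so the first player wins.

First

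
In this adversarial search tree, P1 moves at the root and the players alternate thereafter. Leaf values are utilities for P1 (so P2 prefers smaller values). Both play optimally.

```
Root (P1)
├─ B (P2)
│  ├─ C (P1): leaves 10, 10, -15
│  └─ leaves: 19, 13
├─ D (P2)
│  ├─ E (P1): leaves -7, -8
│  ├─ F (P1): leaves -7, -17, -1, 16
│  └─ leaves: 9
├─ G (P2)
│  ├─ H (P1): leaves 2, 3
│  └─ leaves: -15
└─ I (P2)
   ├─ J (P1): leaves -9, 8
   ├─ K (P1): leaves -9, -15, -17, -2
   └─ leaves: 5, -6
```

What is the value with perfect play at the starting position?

C (P1): max(10, 10, -15) = 10
B (P2): min(10, 19, 13) = 10
E (P1): max(-7, -8) = -7
F (P1): max(-7, -17, -1, 16) = 16
D (P2): min(-7, 16, 9) = -7
H (P1): max(2, 3) = 3
G (P2): min(3, -15) = -15
J (P1): max(-9, 8) = 8
K (P1): max(-9, -15, -17, -2) = -2
I (P2): min(8, -2, 5, -6) = -6
Root (P1): max(10, -7, -15, -6) = 10

10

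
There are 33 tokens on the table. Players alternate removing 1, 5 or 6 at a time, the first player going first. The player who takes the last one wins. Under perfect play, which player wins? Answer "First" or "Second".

i:   0  1  2  3  4  5  6  7  8  9 10 11 12 13 14 15 16 17 18 19 20 21 22 23 24 25 26 27 28 29 30 31 32 33
     L  W  L  W  L  W  W  W  W  W  W  L  W  L  W  L  W  W  W  W  W  W  L  W  L  W  L  W  W  W  W  W  W  L
Position 33 is L, so the second player wins.

Second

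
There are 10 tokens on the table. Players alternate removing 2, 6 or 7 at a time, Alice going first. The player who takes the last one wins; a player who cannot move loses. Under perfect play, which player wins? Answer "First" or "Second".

First

i:   0  1  2  3  4  5  6  7  8  9 10
     L  L  W  W  L  L  W  W  W  L  W
Position 10 is W, so the first player wins.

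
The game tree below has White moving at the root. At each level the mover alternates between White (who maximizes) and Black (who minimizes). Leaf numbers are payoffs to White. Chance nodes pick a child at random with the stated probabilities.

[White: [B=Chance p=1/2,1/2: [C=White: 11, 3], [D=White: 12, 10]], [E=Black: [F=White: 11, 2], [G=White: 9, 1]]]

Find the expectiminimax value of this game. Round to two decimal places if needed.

C (White): max(11, 3) = 11
D (White): max(12, 10) = 12
B (Chance): 1/2·11 + 1/2·12 = 11.5
F (White): max(11, 2) = 11
G (White): max(9, 1) = 9
E (Black): min(11, 9) = 9
Root (White): max(11.5, 9) = 11.5

11.5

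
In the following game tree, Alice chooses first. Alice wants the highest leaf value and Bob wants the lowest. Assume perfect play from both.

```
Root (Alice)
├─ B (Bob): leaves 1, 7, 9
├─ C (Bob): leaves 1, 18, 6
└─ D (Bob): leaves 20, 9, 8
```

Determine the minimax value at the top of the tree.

8

B (Bob): min(1, 7, 9) = 1
C (Bob): min(1, 18, 6) = 1
D (Bob): min(20, 9, 8) = 8
Root (Alice): max(1, 1, 8) = 8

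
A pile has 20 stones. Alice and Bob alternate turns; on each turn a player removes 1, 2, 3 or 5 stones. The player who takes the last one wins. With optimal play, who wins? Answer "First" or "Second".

i:   0  1  2  3  4  5  6  7  8  9 10 11 12 13 14 15 16 17 18 19 20
     L  W  W  W  L  W  W  W  L  W  W  W  L  W  W  W  L  W  W  W  L
Position 20 is L, so the second player wins.

Second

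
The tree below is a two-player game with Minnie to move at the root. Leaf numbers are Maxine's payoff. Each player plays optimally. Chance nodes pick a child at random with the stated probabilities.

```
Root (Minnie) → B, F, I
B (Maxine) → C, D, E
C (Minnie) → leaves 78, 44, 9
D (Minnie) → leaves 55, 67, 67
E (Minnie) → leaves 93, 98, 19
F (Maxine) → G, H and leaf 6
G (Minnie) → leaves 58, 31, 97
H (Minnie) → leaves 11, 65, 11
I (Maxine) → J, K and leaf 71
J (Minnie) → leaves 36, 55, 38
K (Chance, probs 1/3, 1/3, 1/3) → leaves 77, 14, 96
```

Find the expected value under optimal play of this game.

C (Minnie): min(78, 44, 9) = 9
D (Minnie): min(55, 67, 67) = 55
E (Minnie): min(93, 98, 19) = 19
B (Maxine): max(9, 55, 19) = 55
G (Minnie): min(58, 31, 97) = 31
H (Minnie): min(11, 65, 11) = 11
F (Maxine): max(31, 11, 6) = 31
J (Minnie): min(36, 55, 38) = 36
K (Chance): 1/3·77 + 1/3·14 + 1/3·96 = 62.33
I (Maxine): max(36, 62.33, 71) = 71
Root (Minnie): min(55, 31, 71) = 31

31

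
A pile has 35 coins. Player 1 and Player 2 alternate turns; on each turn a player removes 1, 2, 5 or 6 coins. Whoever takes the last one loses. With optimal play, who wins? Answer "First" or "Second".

First

Compute winning (W) and losing (L) positions by backward induction:
i:   0  1  2  3  4  5  6  7  8  9 10 11 12 13 14 15 16 17 18 19 20 21 22 23 24 25 26 27 28 29 30 31 32 33 34 35
     W  L  W  W  L  W  W  W  L  W  W  L  W  W  W  L  W  W  L  W  W  W  L  W  W  L  W  W  W  L  W  W  L  W  W  W
Position 35 is W, so the first player wins.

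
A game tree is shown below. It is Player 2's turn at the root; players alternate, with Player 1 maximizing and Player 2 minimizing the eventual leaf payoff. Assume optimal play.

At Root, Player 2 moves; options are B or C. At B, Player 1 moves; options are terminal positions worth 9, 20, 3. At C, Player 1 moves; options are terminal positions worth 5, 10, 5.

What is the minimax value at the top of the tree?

B (Player 1): max(9, 20, 3) = 20
C (Player 1): max(5, 10, 5) = 10
Root (Player 2): min(20, 10) = 10

10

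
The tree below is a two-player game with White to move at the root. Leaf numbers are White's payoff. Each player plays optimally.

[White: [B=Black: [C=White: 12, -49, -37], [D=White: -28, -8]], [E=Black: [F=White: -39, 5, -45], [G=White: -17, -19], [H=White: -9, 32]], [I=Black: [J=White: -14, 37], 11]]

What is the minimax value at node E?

-17

F: max(-39, 5, -45) = 5
G: max(-17, -19) = -17
H: max(-9, 32) = 32
E: min(5, -17, 32) = -17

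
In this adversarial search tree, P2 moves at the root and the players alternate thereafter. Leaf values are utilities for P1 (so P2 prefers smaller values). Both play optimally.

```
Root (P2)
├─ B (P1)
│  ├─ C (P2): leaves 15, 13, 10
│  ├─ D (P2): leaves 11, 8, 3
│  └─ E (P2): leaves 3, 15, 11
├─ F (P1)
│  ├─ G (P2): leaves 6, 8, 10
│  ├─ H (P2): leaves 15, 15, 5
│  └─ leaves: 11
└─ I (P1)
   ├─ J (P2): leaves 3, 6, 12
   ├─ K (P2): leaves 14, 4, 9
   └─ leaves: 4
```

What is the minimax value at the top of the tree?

C (P2): min(15, 13, 10) = 10
D (P2): min(11, 8, 3) = 3
E (P2): min(3, 15, 11) = 3
B (P1): max(10, 3, 3) = 10
G (P2): min(6, 8, 10) = 6
H (P2): min(15, 15, 5) = 5
F (P1): max(6, 5, 11) = 11
J (P2): min(3, 6, 12) = 3
K (P2): min(14, 4, 9) = 4
I (P1): max(3, 4, 4) = 4
Root (P2): min(10, 11, 4) = 4

4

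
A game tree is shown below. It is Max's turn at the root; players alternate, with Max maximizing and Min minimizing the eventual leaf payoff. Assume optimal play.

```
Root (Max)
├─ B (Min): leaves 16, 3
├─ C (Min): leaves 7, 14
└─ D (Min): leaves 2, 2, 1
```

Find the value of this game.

B (Min): min(16, 3) = 3
C (Min): min(7, 14) = 7
D (Min): min(2, 2, 1) = 1
Root (Max): max(3, 7, 1) = 7

7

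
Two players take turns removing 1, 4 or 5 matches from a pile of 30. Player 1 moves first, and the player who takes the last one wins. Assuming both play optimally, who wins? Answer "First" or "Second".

First

Positions where the player to move wins (W) vs loses (L):
i:   0  1  2  3  4  5  6  7  8  9 10 11 12 13 14 15 16 17 18 19 20 21 22 23 24 25 26 27 28 29 30
     L  W  L  W  W  W  W  W  L  W  L  W  W  W  W  W  L  W  L  W  W  W  W  W  L  W  L  W  W  W  W
Position 30 is W, so the first player wins.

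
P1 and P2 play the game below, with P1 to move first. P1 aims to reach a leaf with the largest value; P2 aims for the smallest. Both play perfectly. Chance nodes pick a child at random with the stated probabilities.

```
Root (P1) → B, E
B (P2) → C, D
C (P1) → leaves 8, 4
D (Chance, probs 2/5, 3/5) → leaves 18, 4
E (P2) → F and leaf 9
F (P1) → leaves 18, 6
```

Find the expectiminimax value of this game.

C (P1): max(8, 4) = 8
D (Chance): 2/5·18 + 3/5·4 = 9.6
B (P2): min(8, 9.6) = 8
F (P1): max(18, 6) = 18
E (P2): min(18, 9) = 9
Root (P1): max(8, 9) = 9

9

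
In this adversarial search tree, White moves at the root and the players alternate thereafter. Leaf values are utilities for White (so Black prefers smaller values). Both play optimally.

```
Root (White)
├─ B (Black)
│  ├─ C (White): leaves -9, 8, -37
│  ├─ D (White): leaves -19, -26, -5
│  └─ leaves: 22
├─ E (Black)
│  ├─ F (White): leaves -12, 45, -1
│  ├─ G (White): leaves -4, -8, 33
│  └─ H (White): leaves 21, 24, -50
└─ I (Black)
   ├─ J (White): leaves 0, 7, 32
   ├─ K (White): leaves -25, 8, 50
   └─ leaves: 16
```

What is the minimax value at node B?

-5

C: max(-9, 8, -37) = 8
D: max(-19, -26, -5) = -5
B: min(8, -5, 22) = -5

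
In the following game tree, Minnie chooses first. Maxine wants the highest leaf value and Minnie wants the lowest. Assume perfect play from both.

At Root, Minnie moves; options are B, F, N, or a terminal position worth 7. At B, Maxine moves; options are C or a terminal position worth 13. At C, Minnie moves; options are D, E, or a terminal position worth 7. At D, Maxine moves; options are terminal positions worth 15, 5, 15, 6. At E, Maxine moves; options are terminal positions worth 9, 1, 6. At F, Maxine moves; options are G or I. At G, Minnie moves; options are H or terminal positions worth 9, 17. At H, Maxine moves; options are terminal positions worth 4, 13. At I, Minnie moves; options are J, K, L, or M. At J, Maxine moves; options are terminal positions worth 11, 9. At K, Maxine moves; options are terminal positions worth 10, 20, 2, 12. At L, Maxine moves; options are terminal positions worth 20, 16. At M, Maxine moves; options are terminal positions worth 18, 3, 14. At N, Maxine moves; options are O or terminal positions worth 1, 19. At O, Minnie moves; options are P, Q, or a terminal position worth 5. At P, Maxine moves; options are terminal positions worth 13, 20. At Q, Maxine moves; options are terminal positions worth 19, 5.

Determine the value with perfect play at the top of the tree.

D (Maxine): max(15, 5, 15, 6) = 15
E (Maxine): max(9, 1, 6) = 9
C (Minnie): min(15, 9, 7) = 7
B (Maxine): max(7, 13) = 13
H (Maxine): max(4, 13) = 13
G (Minnie): min(13, 9, 17) = 9
J (Maxine): max(11, 9) = 11
K (Maxine): max(10, 20, 2, 12) = 20
L (Maxine): max(20, 16) = 20
M (Maxine): max(18, 3, 14) = 18
I (Minnie): min(11, 20, 20, 18) = 11
F (Maxine): max(9, 11) = 11
P (Maxine): max(13, 20) = 20
Q (Maxine): max(19, 5) = 19
O (Minnie): min(20, 19, 5) = 5
N (Maxine): max(5, 1, 19) = 19
Root (Minnie): min(13, 11, 19, 7) = 7

7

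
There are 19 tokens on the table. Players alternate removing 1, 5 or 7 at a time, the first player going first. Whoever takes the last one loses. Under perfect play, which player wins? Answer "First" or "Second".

Compute winning (W) and losing (L) positions by backward induction:
i:   0  1  2  3  4  5  6  7  8  9 10 11 12 13 14 15 16 17 18 19
     W  L  W  L  W  L  W  L  W  L  W  L  W  L  W  L  W  L  W  L
Position 19 is L, so the second player wins.

Second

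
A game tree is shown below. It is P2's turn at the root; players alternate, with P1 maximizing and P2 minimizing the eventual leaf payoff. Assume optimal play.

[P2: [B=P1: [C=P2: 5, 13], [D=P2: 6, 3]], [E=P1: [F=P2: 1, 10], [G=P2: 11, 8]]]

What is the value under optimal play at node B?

C: min(5, 13) = 5
D: min(6, 3) = 3
B: max(5, 3) = 5

5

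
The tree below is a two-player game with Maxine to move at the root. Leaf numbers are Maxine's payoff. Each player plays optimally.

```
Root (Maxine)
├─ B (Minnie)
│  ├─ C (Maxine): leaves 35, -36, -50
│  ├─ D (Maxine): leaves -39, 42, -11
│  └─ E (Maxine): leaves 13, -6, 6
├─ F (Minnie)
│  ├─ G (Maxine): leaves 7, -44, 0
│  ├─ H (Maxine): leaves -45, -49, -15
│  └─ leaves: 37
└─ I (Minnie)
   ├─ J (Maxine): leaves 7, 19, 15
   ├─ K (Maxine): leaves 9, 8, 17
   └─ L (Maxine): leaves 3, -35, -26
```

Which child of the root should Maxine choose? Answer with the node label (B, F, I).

B

C (Maxine): max(35, -36, -50) = 35
D (Maxine): max(-39, 42, -11) = 42
E (Maxine): max(13, -6, 6) = 13
B (Minnie): min(35, 42, 13) = 13
G (Maxine): max(7, -44, 0) = 7
H (Maxine): max(-45, -49, -15) = -15
F (Minnie): min(7, -15, 37) = -15
J (Maxine): max(7, 19, 15) = 19
K (Maxine): max(9, 8, 17) = 17
L (Maxine): max(3, -35, -26) = 3
I (Minnie): min(19, 17, 3) = 3
Root (Maxine): max(13, -15, 3) = 13
Maxine picks the child with the highest value: B (value 13).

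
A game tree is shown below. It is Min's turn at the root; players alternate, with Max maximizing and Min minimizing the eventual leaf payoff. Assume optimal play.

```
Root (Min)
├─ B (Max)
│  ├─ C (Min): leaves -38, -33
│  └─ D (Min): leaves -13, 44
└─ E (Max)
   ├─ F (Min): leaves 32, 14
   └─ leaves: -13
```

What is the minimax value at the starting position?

C (Min): min(-38, -33) = -38
D (Min): min(-13, 44) = -13
B (Max): max(-38, -13) = -13
F (Min): min(32, 14) = 14
E (Max): max(14, -13) = 14
Root (Min): min(-13, 14) = -13

-13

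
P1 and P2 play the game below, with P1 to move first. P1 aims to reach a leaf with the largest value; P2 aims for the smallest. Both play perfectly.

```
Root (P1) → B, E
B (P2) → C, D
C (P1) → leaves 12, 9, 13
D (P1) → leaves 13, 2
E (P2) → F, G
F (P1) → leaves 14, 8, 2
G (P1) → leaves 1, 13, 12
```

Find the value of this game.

13

C (P1): max(12, 9, 13) = 13
D (P1): max(13, 2) = 13
B (P2): min(13, 13) = 13
F (P1): max(14, 8, 2) = 14
G (P1): max(1, 13, 12) = 13
E (P2): min(14, 13) = 13
Root (P1): max(13, 13) = 13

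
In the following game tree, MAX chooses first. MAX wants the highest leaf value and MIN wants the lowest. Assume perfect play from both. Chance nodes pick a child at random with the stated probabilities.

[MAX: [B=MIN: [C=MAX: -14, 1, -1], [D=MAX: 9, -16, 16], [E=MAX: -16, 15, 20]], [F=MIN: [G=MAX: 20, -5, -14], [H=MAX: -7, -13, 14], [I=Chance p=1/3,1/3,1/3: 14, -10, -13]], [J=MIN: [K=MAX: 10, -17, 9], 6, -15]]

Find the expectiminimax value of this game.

1

C (MAX): max(-14, 1, -1) = 1
D (MAX): max(9, -16, 16) = 16
E (MAX): max(-16, 15, 20) = 20
B (MIN): min(1, 16, 20) = 1
G (MAX): max(20, -5, -14) = 20
H (MAX): max(-7, -13, 14) = 14
I (Chance): 1/3·14 + 1/3·-10 + 1/3·-13 = -3
F (MIN): min(20, 14, -3) = -3
K (MAX): max(10, -17, 9) = 10
J (MIN): min(10, 6, -15) = -15
Root (MAX): max(1, -3, -15) = 1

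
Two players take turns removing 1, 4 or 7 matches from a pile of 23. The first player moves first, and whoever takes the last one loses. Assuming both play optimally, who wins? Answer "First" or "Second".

First

Mark each pile size as W (mover wins) or L (mover loses):
i:   0  1  2  3  4  5  6  7  8  9 10 11 12 13 14 15 16 17 18 19 20 21 22 23
     W  L  W  L  W  W  L  W  W  L  W  L  W  W  L  W  W  L  W  L  W  W  L  W
Position 23 is W, so the first player wins.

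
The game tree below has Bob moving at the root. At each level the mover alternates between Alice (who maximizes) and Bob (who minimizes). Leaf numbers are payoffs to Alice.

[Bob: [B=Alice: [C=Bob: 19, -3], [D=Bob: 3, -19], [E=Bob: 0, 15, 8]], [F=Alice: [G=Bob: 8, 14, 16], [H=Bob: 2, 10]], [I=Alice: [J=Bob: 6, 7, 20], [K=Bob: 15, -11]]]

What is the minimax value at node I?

J: min(6, 7, 20) = 6
K: min(15, -11) = -11
I: max(6, -11) = 6

6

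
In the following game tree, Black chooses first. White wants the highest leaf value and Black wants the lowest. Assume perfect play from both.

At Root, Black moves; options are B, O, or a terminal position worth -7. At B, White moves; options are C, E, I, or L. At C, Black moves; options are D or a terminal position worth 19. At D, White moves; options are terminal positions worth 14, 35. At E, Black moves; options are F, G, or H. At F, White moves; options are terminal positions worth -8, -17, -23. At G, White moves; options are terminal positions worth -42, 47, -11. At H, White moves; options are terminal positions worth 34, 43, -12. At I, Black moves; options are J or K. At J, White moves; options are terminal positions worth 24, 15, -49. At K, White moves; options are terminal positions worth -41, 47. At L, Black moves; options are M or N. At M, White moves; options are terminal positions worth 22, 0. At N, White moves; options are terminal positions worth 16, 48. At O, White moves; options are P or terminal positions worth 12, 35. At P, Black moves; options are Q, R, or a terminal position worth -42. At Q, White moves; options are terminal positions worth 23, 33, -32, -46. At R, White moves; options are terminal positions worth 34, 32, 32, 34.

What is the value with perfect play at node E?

F: max(-8, -17, -23) = -8
G: max(-42, 47, -11) = 47
H: max(34, 43, -12) = 43
E: min(-8, 47, 43) = -8

-8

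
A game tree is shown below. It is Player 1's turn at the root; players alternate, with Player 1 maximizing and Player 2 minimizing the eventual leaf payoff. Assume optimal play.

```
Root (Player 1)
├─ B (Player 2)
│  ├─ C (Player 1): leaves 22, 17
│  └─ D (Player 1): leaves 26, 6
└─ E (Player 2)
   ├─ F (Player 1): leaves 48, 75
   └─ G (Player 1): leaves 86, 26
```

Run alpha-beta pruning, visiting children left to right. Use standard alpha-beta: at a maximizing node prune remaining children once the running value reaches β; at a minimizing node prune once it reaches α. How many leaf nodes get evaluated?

6

C [α=-∞,β=+∞]: v=22
D [α=-∞,β=22]: v=26 after child 1 ≥ β → β-cutoff, skip 1
B [α=-∞,β=+∞]: v=22
F [α=22,β=+∞]: v=75
G [α=22,β=75]: v=86 after child 1 ≥ β → β-cutoff, skip 1
E [α=22,β=+∞]: v=75
Root [α=-∞,β=+∞]: v=75
Leaves evaluated: 6 of 8.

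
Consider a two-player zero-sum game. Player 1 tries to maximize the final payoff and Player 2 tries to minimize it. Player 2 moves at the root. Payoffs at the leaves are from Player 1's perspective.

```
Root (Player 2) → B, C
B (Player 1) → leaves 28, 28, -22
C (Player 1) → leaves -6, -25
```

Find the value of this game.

-6

B (Player 1): max(28, 28, -22) = 28
C (Player 1): max(-6, -25) = -6
Root (Player 2): min(28, -6) = -6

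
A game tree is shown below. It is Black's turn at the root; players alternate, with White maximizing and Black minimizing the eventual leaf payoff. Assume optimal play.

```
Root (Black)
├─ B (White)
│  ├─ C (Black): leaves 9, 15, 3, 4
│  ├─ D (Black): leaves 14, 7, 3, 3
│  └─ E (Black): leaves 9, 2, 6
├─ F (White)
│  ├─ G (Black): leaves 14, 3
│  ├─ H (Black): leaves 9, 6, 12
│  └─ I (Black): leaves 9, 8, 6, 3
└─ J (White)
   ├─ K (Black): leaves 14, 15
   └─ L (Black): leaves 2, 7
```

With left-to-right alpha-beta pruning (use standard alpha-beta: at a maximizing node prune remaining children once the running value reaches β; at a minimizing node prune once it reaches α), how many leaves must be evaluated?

C [α=-∞,β=+∞]: v=3
D [α=3,β=+∞]: v=3 after child 3 ≤ α → α-cutoff, skip 1
E [α=3,β=+∞]: v=2 after child 2 ≤ α → α-cutoff, skip 1
B [α=-∞,β=+∞]: v=3
G [α=-∞,β=3]: v=3
F [α=-∞,β=3]: v=3 after child 1 ≥ β → β-cutoff, skip 2
K [α=-∞,β=3]: v=14
J [α=-∞,β=3]: v=14 after child 1 ≥ β → β-cutoff, skip 1
Root [α=-∞,β=+∞]: v=3
Leaves evaluated: 13 of 24.

13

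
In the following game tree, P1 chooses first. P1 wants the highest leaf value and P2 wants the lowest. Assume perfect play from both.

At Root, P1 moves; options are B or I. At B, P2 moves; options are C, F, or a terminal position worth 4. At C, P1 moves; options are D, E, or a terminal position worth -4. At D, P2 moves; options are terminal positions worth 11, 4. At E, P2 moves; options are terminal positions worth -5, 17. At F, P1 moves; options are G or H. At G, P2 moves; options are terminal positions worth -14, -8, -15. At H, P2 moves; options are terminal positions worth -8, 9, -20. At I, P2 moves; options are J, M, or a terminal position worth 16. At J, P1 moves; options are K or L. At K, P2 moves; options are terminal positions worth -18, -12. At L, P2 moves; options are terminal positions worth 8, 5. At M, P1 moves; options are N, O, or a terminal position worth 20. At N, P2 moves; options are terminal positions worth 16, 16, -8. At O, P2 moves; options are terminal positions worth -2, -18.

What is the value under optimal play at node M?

N: min(16, 16, -8) = -8
O: min(-2, -18) = -18
M: max(-8, -18, 20) = 20

20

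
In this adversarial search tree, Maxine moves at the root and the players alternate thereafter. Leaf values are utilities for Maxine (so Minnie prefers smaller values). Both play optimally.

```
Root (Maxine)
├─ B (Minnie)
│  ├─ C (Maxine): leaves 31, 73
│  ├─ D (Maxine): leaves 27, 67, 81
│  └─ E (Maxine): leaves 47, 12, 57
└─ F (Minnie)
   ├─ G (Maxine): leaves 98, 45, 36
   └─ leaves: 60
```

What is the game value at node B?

C: max(31, 73) = 73
D: max(27, 67, 81) = 81
E: max(47, 12, 57) = 57
B: min(73, 81, 57) = 57

57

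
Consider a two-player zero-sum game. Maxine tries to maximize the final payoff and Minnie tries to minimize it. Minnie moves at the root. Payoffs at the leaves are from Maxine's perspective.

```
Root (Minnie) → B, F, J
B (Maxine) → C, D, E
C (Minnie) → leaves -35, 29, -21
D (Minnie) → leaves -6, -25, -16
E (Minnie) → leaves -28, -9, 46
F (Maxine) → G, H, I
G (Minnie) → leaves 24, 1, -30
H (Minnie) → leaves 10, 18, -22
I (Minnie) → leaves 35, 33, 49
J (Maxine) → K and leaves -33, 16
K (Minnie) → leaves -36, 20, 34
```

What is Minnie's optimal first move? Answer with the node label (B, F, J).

B

C (Minnie): min(-35, 29, -21) = -35
D (Minnie): min(-6, -25, -16) = -25
E (Minnie): min(-28, -9, 46) = -28
B (Maxine): max(-35, -25, -28) = -25
G (Minnie): min(24, 1, -30) = -30
H (Minnie): min(10, 18, -22) = -22
I (Minnie): min(35, 33, 49) = 33
F (Maxine): max(-30, -22, 33) = 33
K (Minnie): min(-36, 20, 34) = -36
J (Maxine): max(-36, -33, 16) = 16
Root (Minnie): min(-25, 33, 16) = -25
Minnie picks the child with the lowest value: B (value -25).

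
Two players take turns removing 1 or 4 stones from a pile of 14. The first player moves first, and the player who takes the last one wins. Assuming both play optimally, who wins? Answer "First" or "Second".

Mark each pile size as W (mover wins) or L (mover loses):
i:   0  1  2  3  4  5  6  7  8  9 10 11 12 13 14
     L  W  L  W  W  L  W  L  W  W  L  W  L  W  W
Position 14 is W, so the first player wins.

First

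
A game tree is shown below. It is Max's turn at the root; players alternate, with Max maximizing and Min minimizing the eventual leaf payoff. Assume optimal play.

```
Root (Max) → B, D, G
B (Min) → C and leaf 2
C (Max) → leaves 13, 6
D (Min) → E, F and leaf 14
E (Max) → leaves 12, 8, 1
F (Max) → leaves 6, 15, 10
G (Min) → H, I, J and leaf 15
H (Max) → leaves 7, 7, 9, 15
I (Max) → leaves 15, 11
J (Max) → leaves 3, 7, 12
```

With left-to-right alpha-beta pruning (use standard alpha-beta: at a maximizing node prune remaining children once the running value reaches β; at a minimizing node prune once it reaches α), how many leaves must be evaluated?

C [α=-∞,β=+∞]: v=13
B [α=-∞,β=+∞]: v=2
E [α=2,β=+∞]: v=12
F [α=2,β=12]: v=15 after child 2 ≥ β → β-cutoff, skip 1
D [α=2,β=+∞]: v=12
H [α=12,β=+∞]: v=15
I [α=12,β=15]: v=15 after child 1 ≥ β → β-cutoff, skip 1
J [α=12,β=15]: v=12
G [α=12,β=+∞]: v=12 after child 3 ≤ α → α-cutoff, skip 1
Root [α=-∞,β=+∞]: v=12
Leaves evaluated: 17 of 20.

17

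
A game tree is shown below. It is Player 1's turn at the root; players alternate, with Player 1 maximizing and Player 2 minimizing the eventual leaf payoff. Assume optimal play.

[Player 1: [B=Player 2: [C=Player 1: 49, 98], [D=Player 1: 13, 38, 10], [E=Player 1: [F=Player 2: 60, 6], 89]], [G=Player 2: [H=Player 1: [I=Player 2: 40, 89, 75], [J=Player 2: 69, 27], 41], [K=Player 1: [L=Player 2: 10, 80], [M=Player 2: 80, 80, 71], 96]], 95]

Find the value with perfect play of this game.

C (Player 1): max(49, 98) = 98
D (Player 1): max(13, 38, 10) = 38
F (Player 2): min(60, 6) = 6
E (Player 1): max(6, 89) = 89
B (Player 2): min(98, 38, 89) = 38
I (Player 2): min(40, 89, 75) = 40
J (Player 2): min(69, 27) = 27
H (Player 1): max(40, 27, 41) = 41
L (Player 2): min(10, 80) = 10
M (Player 2): min(80, 80, 71) = 71
K (Player 1): max(10, 71, 96) = 96
G (Player 2): min(41, 96) = 41
Root (Player 1): max(38, 41, 95) = 95

95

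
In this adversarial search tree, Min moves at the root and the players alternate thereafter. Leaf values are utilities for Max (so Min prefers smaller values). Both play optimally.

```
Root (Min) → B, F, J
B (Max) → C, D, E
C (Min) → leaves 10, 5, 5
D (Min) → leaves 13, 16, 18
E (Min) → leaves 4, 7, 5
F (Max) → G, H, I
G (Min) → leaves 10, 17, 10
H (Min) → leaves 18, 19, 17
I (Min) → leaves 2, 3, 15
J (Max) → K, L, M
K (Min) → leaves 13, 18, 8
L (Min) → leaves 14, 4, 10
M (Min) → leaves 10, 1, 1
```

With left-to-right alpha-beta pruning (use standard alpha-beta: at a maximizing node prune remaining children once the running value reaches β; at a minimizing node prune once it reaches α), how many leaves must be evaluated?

C [α=-∞,β=+∞]: v=5
D [α=5,β=+∞]: v=13
E [α=13,β=+∞]: v=4 after child 1 ≤ α → α-cutoff, skip 2
B [α=-∞,β=+∞]: v=13
G [α=-∞,β=13]: v=10
H [α=10,β=13]: v=17
F [α=-∞,β=13]: v=17 after child 2 ≥ β → β-cutoff, skip 1
K [α=-∞,β=13]: v=8
L [α=8,β=13]: v=4 after child 2 ≤ α → α-cutoff, skip 1
M [α=8,β=13]: v=1 after child 2 ≤ α → α-cutoff, skip 1
J [α=-∞,β=13]: v=8
Root [α=-∞,β=+∞]: v=8
Leaves evaluated: 20 of 27.

20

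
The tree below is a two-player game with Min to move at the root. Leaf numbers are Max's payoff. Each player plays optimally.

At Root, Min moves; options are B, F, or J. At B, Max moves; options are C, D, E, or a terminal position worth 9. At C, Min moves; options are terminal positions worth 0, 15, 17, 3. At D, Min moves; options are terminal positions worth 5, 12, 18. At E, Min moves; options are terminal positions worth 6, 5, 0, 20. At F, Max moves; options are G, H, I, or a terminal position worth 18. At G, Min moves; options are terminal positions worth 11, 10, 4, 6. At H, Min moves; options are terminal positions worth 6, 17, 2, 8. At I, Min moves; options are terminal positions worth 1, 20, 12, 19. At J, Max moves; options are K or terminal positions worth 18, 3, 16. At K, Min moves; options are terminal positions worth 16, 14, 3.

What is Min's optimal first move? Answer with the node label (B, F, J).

B

C (Min): min(0, 15, 17, 3) = 0
D (Min): min(5, 12, 18) = 5
E (Min): min(6, 5, 0, 20) = 0
B (Max): max(0, 5, 0, 9) = 9
G (Min): min(11, 10, 4, 6) = 4
H (Min): min(6, 17, 2, 8) = 2
I (Min): min(1, 20, 12, 19) = 1
F (Max): max(4, 2, 1, 18) = 18
K (Min): min(16, 14, 3) = 3
J (Max): max(3, 18, 3, 16) = 18
Root (Min): min(9, 18, 18) = 9
Min picks the child with the lowest value: B (value 9).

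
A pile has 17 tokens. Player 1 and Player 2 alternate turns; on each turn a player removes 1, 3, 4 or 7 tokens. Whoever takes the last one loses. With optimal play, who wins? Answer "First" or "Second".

Second

Mark each pile size as W (mover wins) or L (mover loses):
i:   0  1  2  3  4  5  6  7  8  9 10 11 12 13 14 15 16 17
     W  L  W  L  W  W  W  W  W  L  W  L  W  W  W  W  W  L
Position 17 is L, so the second player wins.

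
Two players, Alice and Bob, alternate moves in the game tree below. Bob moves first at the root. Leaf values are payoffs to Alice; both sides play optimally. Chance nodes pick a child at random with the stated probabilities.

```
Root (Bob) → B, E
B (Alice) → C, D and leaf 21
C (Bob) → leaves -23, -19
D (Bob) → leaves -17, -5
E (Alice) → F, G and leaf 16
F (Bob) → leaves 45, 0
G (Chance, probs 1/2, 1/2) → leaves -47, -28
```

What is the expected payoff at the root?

C (Bob): min(-23, -19) = -23
D (Bob): min(-17, -5) = -17
B (Alice): max(-23, -17, 21) = 21
F (Bob): min(45, 0) = 0
G (Chance): 1/2·-47 + 1/2·-28 = -37.5
E (Alice): max(0, -37.5, 16) = 16
Root (Bob): min(21, 16) = 16

16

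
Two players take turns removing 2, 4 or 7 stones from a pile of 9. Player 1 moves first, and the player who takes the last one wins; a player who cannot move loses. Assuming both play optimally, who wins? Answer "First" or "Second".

Second

Mark each pile size as W (mover wins) or L (mover loses):
i:   0  1  2  3  4  5  6  7  8  9
     L  L  W  W  W  W  L  W  W  L
Position 9 is L, so the second player wins.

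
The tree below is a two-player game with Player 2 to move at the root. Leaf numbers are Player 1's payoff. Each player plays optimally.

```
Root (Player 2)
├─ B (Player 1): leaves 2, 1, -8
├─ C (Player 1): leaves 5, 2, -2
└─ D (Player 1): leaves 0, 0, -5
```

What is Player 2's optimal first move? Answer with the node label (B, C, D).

B (Player 1): max(2, 1, -8) = 2
C (Player 1): max(5, 2, -2) = 5
D (Player 1): max(0, 0, -5) = 0
Root (Player 2): min(2, 5, 0) = 0
Player 2 picks the child with the lowest value: D (value 0).

D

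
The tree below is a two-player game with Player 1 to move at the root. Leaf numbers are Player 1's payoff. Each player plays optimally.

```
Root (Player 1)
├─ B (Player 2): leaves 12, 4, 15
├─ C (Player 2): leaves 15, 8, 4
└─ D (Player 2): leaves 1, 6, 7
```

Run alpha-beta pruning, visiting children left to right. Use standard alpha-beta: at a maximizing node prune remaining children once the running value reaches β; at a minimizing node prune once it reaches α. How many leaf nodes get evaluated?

B [α=-∞,β=+∞]: v=4
C [α=4,β=+∞]: v=4
D [α=4,β=+∞]: v=1 after child 1 ≤ α → α-cutoff, skip 2
Root [α=-∞,β=+∞]: v=4
Leaves evaluated: 7 of 9.

7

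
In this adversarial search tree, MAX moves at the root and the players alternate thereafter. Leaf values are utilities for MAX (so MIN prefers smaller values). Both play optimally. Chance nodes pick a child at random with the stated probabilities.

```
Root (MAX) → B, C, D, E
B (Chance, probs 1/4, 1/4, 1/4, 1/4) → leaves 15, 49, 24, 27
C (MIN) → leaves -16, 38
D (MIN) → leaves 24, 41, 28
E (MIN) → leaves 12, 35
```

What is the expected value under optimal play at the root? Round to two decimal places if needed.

B (Chance): 1/4·15 + 1/4·49 + 1/4·24 + 1/4·27 = 28.75
C (MIN): min(-16, 38) = -16
D (MIN): min(24, 41, 28) = 24
E (MIN): min(12, 35) = 12
Root (MAX): max(28.75, -16, 24, 12) = 28.75

28.75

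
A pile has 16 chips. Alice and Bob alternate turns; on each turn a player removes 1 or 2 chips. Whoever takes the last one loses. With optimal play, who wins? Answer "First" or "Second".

Compute winning (W) and losing (L) positions by backward induction:
i:   0  1  2  3  4  5  6  7  8  9 10 11 12 13 14 15 16
     W  L  W  W  L  W  W  L  W  W  L  W  W  L  W  W  L
Position 16 is L, so the second player wins.

Second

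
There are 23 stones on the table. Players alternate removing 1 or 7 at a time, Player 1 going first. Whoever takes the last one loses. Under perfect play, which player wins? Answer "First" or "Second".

Second

Positions where the player to move wins (W) vs loses (L):
i:   0  1  2  3  4  5  6  7  8  9 10 11 12 13 14 15 16 17 18 19 20 21 22 23
     W  L  W  L  W  L  W  L  W  L  W  L  W  L  W  L  W  L  W  L  W  L  W  L
Position 23 is L, so the second player wins.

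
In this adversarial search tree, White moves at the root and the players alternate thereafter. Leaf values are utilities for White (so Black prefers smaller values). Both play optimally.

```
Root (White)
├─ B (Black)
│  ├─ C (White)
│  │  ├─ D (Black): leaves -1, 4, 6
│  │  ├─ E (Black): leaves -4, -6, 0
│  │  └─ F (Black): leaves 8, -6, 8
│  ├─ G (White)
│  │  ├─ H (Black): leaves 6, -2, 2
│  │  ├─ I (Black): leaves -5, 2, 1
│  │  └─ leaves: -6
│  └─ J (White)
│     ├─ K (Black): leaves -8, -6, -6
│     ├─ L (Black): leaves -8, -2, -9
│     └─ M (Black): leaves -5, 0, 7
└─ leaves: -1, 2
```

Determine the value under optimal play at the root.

D (Black): min(-1, 4, 6) = -1
E (Black): min(-4, -6, 0) = -6
F (Black): min(8, -6, 8) = -6
C (White): max(-1, -6, -6) = -1
H (Black): min(6, -2, 2) = -2
I (Black): min(-5, 2, 1) = -5
G (White): max(-2, -5, -6) = -2
K (Black): min(-8, -6, -6) = -8
L (Black): min(-8, -2, -9) = -9
M (Black): min(-5, 0, 7) = -5
J (White): max(-8, -9, -5) = -5
B (Black): min(-1, -2, -5) = -5
Root (White): max(-5, -1, 2) = 2

2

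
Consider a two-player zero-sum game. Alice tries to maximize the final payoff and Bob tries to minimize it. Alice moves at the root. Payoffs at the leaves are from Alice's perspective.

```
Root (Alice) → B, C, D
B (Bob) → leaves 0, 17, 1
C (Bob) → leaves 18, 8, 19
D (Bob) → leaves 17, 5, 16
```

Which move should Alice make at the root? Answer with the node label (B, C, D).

C

B (Bob): min(0, 17, 1) = 0
C (Bob): min(18, 8, 19) = 8
D (Bob): min(17, 5, 16) = 5
Root (Alice): max(0, 8, 5) = 8
Alice picks the child with the highest value: C (value 8).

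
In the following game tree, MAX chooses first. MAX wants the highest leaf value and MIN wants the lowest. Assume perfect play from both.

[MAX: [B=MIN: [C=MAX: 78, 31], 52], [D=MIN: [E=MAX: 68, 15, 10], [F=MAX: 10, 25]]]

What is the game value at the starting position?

52

C (MAX): max(78, 31) = 78
B (MIN): min(78, 52) = 52
E (MAX): max(68, 15, 10) = 68
F (MAX): max(10, 25) = 25
D (MIN): min(68, 25) = 25
Root (MAX): max(52, 25) = 52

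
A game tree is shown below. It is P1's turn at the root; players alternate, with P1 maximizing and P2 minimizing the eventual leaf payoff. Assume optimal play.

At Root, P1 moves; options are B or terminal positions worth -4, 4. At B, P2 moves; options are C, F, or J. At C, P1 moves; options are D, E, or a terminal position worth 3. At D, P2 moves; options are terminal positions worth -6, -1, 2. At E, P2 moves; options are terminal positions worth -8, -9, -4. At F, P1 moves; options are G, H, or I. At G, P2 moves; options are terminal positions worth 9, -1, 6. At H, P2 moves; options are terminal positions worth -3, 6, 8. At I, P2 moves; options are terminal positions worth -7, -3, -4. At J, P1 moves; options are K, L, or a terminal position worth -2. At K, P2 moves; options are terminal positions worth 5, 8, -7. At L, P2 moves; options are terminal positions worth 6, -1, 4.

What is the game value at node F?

-1

G: min(9, -1, 6) = -1
H: min(-3, 6, 8) = -3
I: min(-7, -3, -4) = -7
F: max(-1, -3, -7) = -1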